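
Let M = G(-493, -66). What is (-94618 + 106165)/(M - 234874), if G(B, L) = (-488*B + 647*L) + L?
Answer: -11547/37058 ≈ -0.31159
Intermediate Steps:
G(B, L) = -488*B + 648*L
M = 197816 (M = -488*(-493) + 648*(-66) = 240584 - 42768 = 197816)
(-94618 + 106165)/(M - 234874) = (-94618 + 106165)/(197816 - 234874) = 11547/(-37058) = 11547*(-1/37058) = -11547/37058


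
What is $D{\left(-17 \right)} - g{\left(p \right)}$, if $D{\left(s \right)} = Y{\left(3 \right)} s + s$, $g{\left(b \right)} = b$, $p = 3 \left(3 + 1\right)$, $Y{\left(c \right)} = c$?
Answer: $-80$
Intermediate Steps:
$p = 12$ ($p = 3 \cdot 4 = 12$)
$D{\left(s \right)} = 4 s$ ($D{\left(s \right)} = 3 s + s = 4 s$)
$D{\left(-17 \right)} - g{\left(p \right)} = 4 \left(-17\right) - 12 = -68 - 12 = -80$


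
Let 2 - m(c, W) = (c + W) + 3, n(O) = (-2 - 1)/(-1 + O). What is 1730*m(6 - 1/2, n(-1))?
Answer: -13840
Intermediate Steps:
n(O) = -3/(-1 + O)
m(c, W) = -1 - W - c (m(c, W) = 2 - ((c + W) + 3) = 2 - ((W + c) + 3) = 2 - (3 + W + c) = 2 + (-3 - W - c) = -1 - W - c)
1730*m(6 - 1/2, n(-1)) = 1730*(-1 - (-3)/(-1 - 1) - (6 - 1/2)) = 1730*(-1 - (-3)/(-2) - (6 - 1*1/2)) = 1730*(-1 - (-3)*(-1)/2 - (6 - 1/2)) = 1730*(-1 - 1*3/2 - 1*11/2) = 1730*(-1 - 3/2 - 11/2) = 1730*(-8) = -13840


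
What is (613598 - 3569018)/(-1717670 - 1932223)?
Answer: 75780/93587 ≈ 0.80973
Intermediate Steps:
(613598 - 3569018)/(-1717670 - 1932223) = -2955420/(-3649893) = -2955420*(-1/3649893) = 75780/93587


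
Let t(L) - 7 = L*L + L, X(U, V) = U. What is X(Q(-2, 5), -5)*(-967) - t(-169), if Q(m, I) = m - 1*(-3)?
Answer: -29366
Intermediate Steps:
Q(m, I) = 3 + m (Q(m, I) = m + 3 = 3 + m)
t(L) = 7 + L + L**2 (t(L) = 7 + (L*L + L) = 7 + (L**2 + L) = 7 + (L + L**2) = 7 + L + L**2)
X(Q(-2, 5), -5)*(-967) - t(-169) = (3 - 2)*(-967) - (7 - 169 + (-169)**2) = 1*(-967) - (7 - 169 + 28561) = -967 - 1*28399 = -967 - 28399 = -29366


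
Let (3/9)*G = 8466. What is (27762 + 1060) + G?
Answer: 54220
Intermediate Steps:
G = 25398 (G = 3*8466 = 25398)
(27762 + 1060) + G = (27762 + 1060) + 25398 = 28822 + 25398 = 54220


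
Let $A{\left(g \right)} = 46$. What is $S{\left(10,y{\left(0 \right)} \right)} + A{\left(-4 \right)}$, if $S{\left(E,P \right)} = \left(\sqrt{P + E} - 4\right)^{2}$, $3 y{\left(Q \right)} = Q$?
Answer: $72 - 8 \sqrt{10} \approx 46.702$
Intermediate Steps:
$y{\left(Q \right)} = \frac{Q}{3}$
$S{\left(E,P \right)} = \left(-4 + \sqrt{E + P}\right)^{2}$ ($S{\left(E,P \right)} = \left(\sqrt{E + P} - 4\right)^{2} = \left(-4 + \sqrt{E + P}\right)^{2}$)
$S{\left(10,y{\left(0 \right)} \right)} + A{\left(-4 \right)} = \left(-4 + \sqrt{10 + \frac{1}{3} \cdot 0}\right)^{2} + 46 = \left(-4 + \sqrt{10 + 0}\right)^{2} + 46 = \left(-4 + \sqrt{10}\right)^{2} + 46 = 46 + \left(-4 + \sqrt{10}\right)^{2}$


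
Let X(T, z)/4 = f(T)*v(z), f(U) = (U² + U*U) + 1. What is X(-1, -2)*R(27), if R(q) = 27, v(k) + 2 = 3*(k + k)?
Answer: -4536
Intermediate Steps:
v(k) = -2 + 6*k (v(k) = -2 + 3*(k + k) = -2 + 3*(2*k) = -2 + 6*k)
f(U) = 1 + 2*U² (f(U) = (U² + U²) + 1 = 2*U² + 1 = 1 + 2*U²)
X(T, z) = 4*(1 + 2*T²)*(-2 + 6*z) (X(T, z) = 4*((1 + 2*T²)*(-2 + 6*z)) = 4*(1 + 2*T²)*(-2 + 6*z))
X(-1, -2)*R(27) = (8*(1 + 2*(-1)²)*(-1 + 3*(-2)))*27 = (8*(1 + 2*1)*(-1 - 6))*27 = (8*(1 + 2)*(-7))*27 = (8*3*(-7))*27 = -168*27 = -4536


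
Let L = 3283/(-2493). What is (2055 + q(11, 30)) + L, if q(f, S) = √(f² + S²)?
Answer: 5119832/2493 + √1021 ≈ 2085.6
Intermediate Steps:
q(f, S) = √(S² + f²)
L = -3283/2493 (L = 3283*(-1/2493) = -3283/2493 ≈ -1.3169)
(2055 + q(11, 30)) + L = (2055 + √(30² + 11²)) - 3283/2493 = (2055 + √(900 + 121)) - 3283/2493 = (2055 + √1021) - 3283/2493 = 5119832/2493 + √1021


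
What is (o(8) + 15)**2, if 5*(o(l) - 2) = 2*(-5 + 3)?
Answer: 6561/25 ≈ 262.44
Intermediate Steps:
o(l) = 6/5 (o(l) = 2 + (2*(-5 + 3))/5 = 2 + (2*(-2))/5 = 2 + (1/5)*(-4) = 2 - 4/5 = 6/5)
(o(8) + 15)**2 = (6/5 + 15)**2 = (81/5)**2 = 6561/25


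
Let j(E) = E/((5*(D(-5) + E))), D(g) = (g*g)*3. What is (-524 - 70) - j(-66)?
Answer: -8888/15 ≈ -592.53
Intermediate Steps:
D(g) = 3*g**2 (D(g) = g**2*3 = 3*g**2)
j(E) = E/(375 + 5*E) (j(E) = E/((5*(3*(-5)**2 + E))) = E/((5*(3*25 + E))) = E/((5*(75 + E))) = E/(375 + 5*E))
(-524 - 70) - j(-66) = (-524 - 70) - (-66)/(5*(75 - 66)) = -594 - (-66)/(5*9) = -594 - 1*(-22/15) = -594 + 22/15 = -8888/15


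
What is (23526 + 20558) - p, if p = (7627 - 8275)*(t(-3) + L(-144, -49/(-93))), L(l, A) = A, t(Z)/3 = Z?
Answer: 1196396/31 ≈ 38593.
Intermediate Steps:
t(Z) = 3*Z
p = 170208/31 (p = (7627 - 8275)*(3*(-3) - 49/(-93)) = -648*(-9 - 49*(-1/93)) = -648*(-9 + 49/93) = -648*(-788/93) = 170208/31 ≈ 5490.6)
(23526 + 20558) - p = (23526 + 20558) - 1*170208/31 = 44084 - 170208/31 = 1196396/31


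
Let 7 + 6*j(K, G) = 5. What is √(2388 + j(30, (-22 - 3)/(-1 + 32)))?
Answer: √21489/3 ≈ 48.864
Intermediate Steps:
j(K, G) = -⅓ (j(K, G) = -7/6 + (⅙)*5 = -7/6 + ⅚ = -⅓)
√(2388 + j(30, (-22 - 3)/(-1 + 32))) = √(2388 - ⅓) = √(7163/3) = √21489/3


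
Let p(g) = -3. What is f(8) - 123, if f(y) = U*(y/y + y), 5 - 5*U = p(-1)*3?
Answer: -489/5 ≈ -97.800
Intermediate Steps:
U = 14/5 (U = 1 - (-3)*3/5 = 1 - ⅕*(-9) = 1 + 9/5 = 14/5 ≈ 2.8000)
f(y) = 14/5 + 14*y/5 (f(y) = 14*(y/y + y)/5 = 14*(1 + y)/5 = 14/5 + 14*y/5)
f(8) - 123 = (14/5 + (14/5)*8) - 123 = (14/5 + 112/5) - 123 = 126/5 - 123 = -489/5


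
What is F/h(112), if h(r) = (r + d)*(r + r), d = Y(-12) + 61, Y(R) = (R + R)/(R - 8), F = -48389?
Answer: -241945/195104 ≈ -1.2401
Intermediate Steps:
Y(R) = 2*R/(-8 + R) (Y(R) = (2*R)/(-8 + R) = 2*R/(-8 + R))
d = 311/5 (d = 2*(-12)/(-8 - 12) + 61 = 2*(-12)/(-20) + 61 = 2*(-12)*(-1/20) + 61 = 6/5 + 61 = 311/5 ≈ 62.200)
h(r) = 2*r*(311/5 + r) (h(r) = (r + 311/5)*(r + r) = (311/5 + r)*(2*r) = 2*r*(311/5 + r))
F/h(112) = -48389*5/(224*(311 + 5*112)) = -48389*5/(224*(311 + 560)) = -48389/((2/5)*112*871) = -48389/195104/5 = -48389*5/195104 = -241945/195104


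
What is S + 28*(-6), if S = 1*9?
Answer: -159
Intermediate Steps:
S = 9
S + 28*(-6) = 9 + 28*(-6) = 9 - 168 = -159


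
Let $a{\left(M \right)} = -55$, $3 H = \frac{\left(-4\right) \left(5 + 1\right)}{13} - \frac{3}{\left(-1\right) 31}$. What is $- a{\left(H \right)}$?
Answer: $55$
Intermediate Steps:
$H = - \frac{235}{403}$ ($H = \frac{\frac{\left(-4\right) \left(5 + 1\right)}{13} - \frac{3}{\left(-1\right) 31}}{3} = \frac{\left(-4\right) 6 \cdot \frac{1}{13} - \frac{3}{-31}}{3} = \frac{\left(-24\right) \frac{1}{13} - - \frac{3}{31}}{3} = \frac{- \frac{24}{13} + \frac{3}{31}}{3} = \frac{1}{3} \left(- \frac{705}{403}\right) = - \frac{235}{403} \approx -0.58313$)
$- a{\left(H \right)} = \left(-1\right) \left(-55\right) = 55$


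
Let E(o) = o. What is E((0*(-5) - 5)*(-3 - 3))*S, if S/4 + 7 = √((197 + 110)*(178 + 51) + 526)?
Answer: -840 + 120*√70829 ≈ 31096.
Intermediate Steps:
S = -28 + 4*√70829 (S = -28 + 4*√((197 + 110)*(178 + 51) + 526) = -28 + 4*√(307*229 + 526) = -28 + 4*√(70303 + 526) = -28 + 4*√70829 ≈ 1036.5)
E((0*(-5) - 5)*(-3 - 3))*S = ((0*(-5) - 5)*(-3 - 3))*(-28 + 4*√70829) = ((0 - 5)*(-6))*(-28 + 4*√70829) = (-5*(-6))*(-28 + 4*√70829) = 30*(-28 + 4*√70829) = -840 + 120*√70829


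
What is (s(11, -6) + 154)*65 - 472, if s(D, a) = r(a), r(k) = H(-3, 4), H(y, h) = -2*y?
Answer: 9928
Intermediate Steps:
r(k) = 6 (r(k) = -2*(-3) = 6)
s(D, a) = 6
(s(11, -6) + 154)*65 - 472 = (6 + 154)*65 - 472 = 160*65 - 472 = 10400 - 472 = 9928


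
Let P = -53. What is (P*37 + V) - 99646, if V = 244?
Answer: -101363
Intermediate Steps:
(P*37 + V) - 99646 = (-53*37 + 244) - 99646 = (-1961 + 244) - 99646 = -1717 - 99646 = -101363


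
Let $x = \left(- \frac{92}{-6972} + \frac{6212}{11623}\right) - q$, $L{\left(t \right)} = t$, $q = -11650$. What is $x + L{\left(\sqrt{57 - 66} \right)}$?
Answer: $\frac{236027151695}{20258889} + 3 i \approx 11651.0 + 3.0 i$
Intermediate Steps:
$x = \frac{236027151695}{20258889}$ ($x = \left(- \frac{92}{-6972} + \frac{6212}{11623}\right) - -11650 = \left(\left(-92\right) \left(- \frac{1}{6972}\right) + 6212 \cdot \frac{1}{11623}\right) + 11650 = \left(\frac{23}{1743} + \frac{6212}{11623}\right) + 11650 = \frac{11094845}{20258889} + 11650 = \frac{236027151695}{20258889} \approx 11651.0$)
$x + L{\left(\sqrt{57 - 66} \right)} = \frac{236027151695}{20258889} + \sqrt{57 - 66} = \frac{236027151695}{20258889} + \sqrt{-9} = \frac{236027151695}{20258889} + 3 i$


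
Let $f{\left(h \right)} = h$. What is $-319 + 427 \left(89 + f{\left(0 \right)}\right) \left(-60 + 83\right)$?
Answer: $873750$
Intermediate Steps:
$-319 + 427 \left(89 + f{\left(0 \right)}\right) \left(-60 + 83\right) = -319 + 427 \left(89 + 0\right) \left(-60 + 83\right) = -319 + 427 \cdot 89 \cdot 23 = -319 + 427 \cdot 2047 = -319 + 874069 = 873750$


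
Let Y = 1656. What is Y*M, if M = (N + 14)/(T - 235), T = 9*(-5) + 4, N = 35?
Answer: -294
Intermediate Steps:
T = -41 (T = -45 + 4 = -41)
M = -49/276 (M = (35 + 14)/(-41 - 235) = 49/(-276) = 49*(-1/276) = -49/276 ≈ -0.17754)
Y*M = 1656*(-49/276) = -294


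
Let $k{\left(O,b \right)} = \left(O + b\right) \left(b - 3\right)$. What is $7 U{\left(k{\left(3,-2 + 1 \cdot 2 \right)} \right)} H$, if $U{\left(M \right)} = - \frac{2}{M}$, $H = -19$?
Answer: $- \frac{266}{9} \approx -29.556$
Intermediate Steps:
$k{\left(O,b \right)} = \left(-3 + b\right) \left(O + b\right)$ ($k{\left(O,b \right)} = \left(O + b\right) \left(-3 + b\right) = \left(-3 + b\right) \left(O + b\right)$)
$7 U{\left(k{\left(3,-2 + 1 \cdot 2 \right)} \right)} H = 7 \left(- \frac{2}{\left(-2 + 1 \cdot 2\right)^{2} - 9 - 3 \left(-2 + 1 \cdot 2\right) + 3 \left(-2 + 1 \cdot 2\right)}\right) \left(-19\right) = 7 \left(- \frac{2}{\left(-2 + 2\right)^{2} - 9 - 3 \left(-2 + 2\right) + 3 \left(-2 + 2\right)}\right) \left(-19\right) = 7 \left(- \frac{2}{0^{2} - 9 - 0 + 3 \cdot 0}\right) \left(-19\right) = 7 \left(- \frac{2}{0 - 9 + 0 + 0}\right) \left(-19\right) = 7 \left(- \frac{2}{-9}\right) \left(-19\right) = 7 \left(\left(-2\right) \left(- \frac{1}{9}\right)\right) \left(-19\right) = 7 \cdot \frac{2}{9} \left(-19\right) = \frac{14}{9} \left(-19\right) = - \frac{266}{9}$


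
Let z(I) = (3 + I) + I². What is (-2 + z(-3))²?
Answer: 49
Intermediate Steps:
z(I) = 3 + I + I²
(-2 + z(-3))² = (-2 + (3 - 3 + (-3)²))² = (-2 + (3 - 3 + 9))² = (-2 + 9)² = 7² = 49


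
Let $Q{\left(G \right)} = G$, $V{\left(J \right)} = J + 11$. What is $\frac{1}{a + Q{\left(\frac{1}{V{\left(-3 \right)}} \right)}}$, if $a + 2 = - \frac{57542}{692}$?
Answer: $- \frac{1384}{117679} \approx -0.011761$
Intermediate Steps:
$V{\left(J \right)} = 11 + J$
$a = - \frac{29463}{346}$ ($a = -2 - \frac{57542}{692} = -2 - \frac{28771}{346} = - \frac{29463}{346} \approx -85.153$)
$\frac{1}{a + Q{\left(\frac{1}{V{\left(-3 \right)}} \right)}} = \frac{1}{- \frac{29463}{346} + \frac{1}{11 - 3}} = \frac{1}{- \frac{29463}{346} + \frac{1}{8}} = \frac{1}{- \frac{117679}{1384}} = - \frac{1384}{117679}$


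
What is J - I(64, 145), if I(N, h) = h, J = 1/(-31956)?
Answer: -4633621/31956 ≈ -145.00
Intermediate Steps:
J = -1/31956 ≈ -3.1293e-5
J - I(64, 145) = -1/31956 - 1*145 = -1/31956 - 145 = -4633621/31956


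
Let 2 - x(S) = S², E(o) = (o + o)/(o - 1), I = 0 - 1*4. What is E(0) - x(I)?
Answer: 14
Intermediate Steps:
I = -4 (I = 0 - 4 = -4)
E(o) = 2*o/(-1 + o) (E(o) = (2*o)/(-1 + o) = 2*o/(-1 + o))
x(S) = 2 - S²
E(0) - x(I) = 2*0/(-1 + 0) - (2 - 1*(-4)²) = 2*0/(-1) - (2 - 1*16) = 2*0*(-1) - (2 - 16) = 0 - 1*(-14) = 0 + 14 = 14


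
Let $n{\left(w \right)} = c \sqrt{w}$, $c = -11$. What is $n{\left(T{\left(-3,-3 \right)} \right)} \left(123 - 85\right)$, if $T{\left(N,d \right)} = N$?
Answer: $- 418 i \sqrt{3} \approx - 724.0 i$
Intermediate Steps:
$n{\left(w \right)} = - 11 \sqrt{w}$
$n{\left(T{\left(-3,-3 \right)} \right)} \left(123 - 85\right) = - 11 \sqrt{-3} \left(123 - 85\right) = - 11 i \sqrt{3} \cdot 38 = - 418 i \sqrt{3}$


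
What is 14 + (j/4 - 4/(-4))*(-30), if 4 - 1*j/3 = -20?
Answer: -556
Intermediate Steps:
j = 72 (j = 12 - 3*(-20) = 12 + 60 = 72)
14 + (j/4 - 4/(-4))*(-30) = 14 + (72/4 - 4/(-4))*(-30) = 14 + (72*(1/4) - 4*(-1/4))*(-30) = 14 + (18 + 1)*(-30) = 14 + 19*(-30) = 14 - 570 = -556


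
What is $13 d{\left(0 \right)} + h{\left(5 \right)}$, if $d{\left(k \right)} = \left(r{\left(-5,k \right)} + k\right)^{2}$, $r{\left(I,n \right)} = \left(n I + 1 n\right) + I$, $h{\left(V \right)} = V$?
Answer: $330$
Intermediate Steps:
$r{\left(I,n \right)} = I + n + I n$ ($r{\left(I,n \right)} = \left(I n + n\right) + I = \left(n + I n\right) + I = I + n + I n$)
$d{\left(k \right)} = \left(-5 - 3 k\right)^{2}$ ($d{\left(k \right)} = \left(\left(-5 + k - 5 k\right) + k\right)^{2} = \left(\left(-5 - 4 k\right) + k\right)^{2} = \left(-5 - 3 k\right)^{2}$)
$13 d{\left(0 \right)} + h{\left(5 \right)} = 13 \left(5 + 3 \cdot 0\right)^{2} + 5 = 13 \left(5 + 0\right)^{2} + 5 = 13 \cdot 5^{2} + 5 = 13 \cdot 25 + 5 = 325 + 5 = 330$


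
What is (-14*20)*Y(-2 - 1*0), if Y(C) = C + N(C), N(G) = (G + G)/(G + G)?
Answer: 280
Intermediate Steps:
N(G) = 1 (N(G) = (2*G)/((2*G)) = (2*G)*(1/(2*G)) = 1)
Y(C) = 1 + C (Y(C) = C + 1 = 1 + C)
(-14*20)*Y(-2 - 1*0) = (-14*20)*(1 + (-2 - 1*0)) = -280*(1 + (-2 + 0)) = -280*(1 - 2) = -280*(-1) = 280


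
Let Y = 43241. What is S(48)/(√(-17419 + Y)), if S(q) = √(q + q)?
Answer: 4*√38733/12911 ≈ 0.060973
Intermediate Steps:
S(q) = √2*√q (S(q) = √(2*q) = √2*√q)
S(48)/(√(-17419 + Y)) = (√2*√48)/(√(-17419 + 43241)) = (√2*(4*√3))/(√25822) = (4*√6)*(√25822/25822) = 4*√38733/12911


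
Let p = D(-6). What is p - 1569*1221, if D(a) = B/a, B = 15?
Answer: -3831503/2 ≈ -1.9158e+6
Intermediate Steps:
D(a) = 15/a
p = -5/2 (p = 15/(-6) = 15*(-1/6) = -5/2 ≈ -2.5000)
p - 1569*1221 = -5/2 - 1569*1221 = -5/2 - 1915749 = -3831503/2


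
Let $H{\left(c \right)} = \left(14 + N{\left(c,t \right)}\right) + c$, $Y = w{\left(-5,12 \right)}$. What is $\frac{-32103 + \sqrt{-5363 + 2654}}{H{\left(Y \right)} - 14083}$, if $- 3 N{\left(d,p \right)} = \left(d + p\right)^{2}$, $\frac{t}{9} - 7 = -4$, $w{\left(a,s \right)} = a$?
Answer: $\frac{96309}{42706} - \frac{9 i \sqrt{301}}{42706} \approx 2.2552 - 0.0036563 i$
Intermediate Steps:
$Y = -5$
$t = 27$ ($t = 63 + 9 \left(-4\right) = 63 - 36 = 27$)
$N{\left(d,p \right)} = - \frac{\left(d + p\right)^{2}}{3}$
$H{\left(c \right)} = 14 + c - \frac{\left(27 + c\right)^{2}}{3}$ ($H{\left(c \right)} = \left(14 - \frac{\left(c + 27\right)^{2}}{3}\right) + c = \left(14 - \frac{\left(27 + c\right)^{2}}{3}\right) + c = 14 + c - \frac{\left(27 + c\right)^{2}}{3}$)
$\frac{-32103 + \sqrt{-5363 + 2654}}{H{\left(Y \right)} - 14083} = \frac{-32103 + \sqrt{-5363 + 2654}}{\left(14 - 5 - \frac{\left(27 - 5\right)^{2}}{3}\right) - 14083} = \frac{-32103 + \sqrt{-2709}}{\left(14 - 5 - \frac{22^{2}}{3}\right) - 14083} = \frac{-32103 + 3 i \sqrt{301}}{\left(14 - 5 - \frac{484}{3}\right) - 14083} = \frac{-32103 + 3 i \sqrt{301}}{- \frac{457}{3} - 14083} = \frac{-32103 + 3 i \sqrt{301}}{- \frac{42706}{3}} = \left(-32103 + 3 i \sqrt{301}\right) \left(- \frac{3}{42706}\right) = \frac{96309}{42706} - \frac{9 i \sqrt{301}}{42706}$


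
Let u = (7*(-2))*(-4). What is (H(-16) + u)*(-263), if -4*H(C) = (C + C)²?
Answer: 52600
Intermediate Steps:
H(C) = -C² (H(C) = -(C + C)²/4 = -4*C²/4 = -C²)
u = 56 (u = -14*(-4) = 56)
(H(-16) + u)*(-263) = (-1*(-16)² + 56)*(-263) = (-1*256 + 56)*(-263) = (-256 + 56)*(-263) = -200*(-263) = 52600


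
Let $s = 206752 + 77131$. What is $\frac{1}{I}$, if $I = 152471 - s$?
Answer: $- \frac{1}{131412} \approx -7.6097 \cdot 10^{-6}$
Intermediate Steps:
$s = 283883$
$I = -131412$ ($I = 152471 - 283883 = -131412$)
$\frac{1}{I} = \frac{1}{-131412} = - \frac{1}{131412}$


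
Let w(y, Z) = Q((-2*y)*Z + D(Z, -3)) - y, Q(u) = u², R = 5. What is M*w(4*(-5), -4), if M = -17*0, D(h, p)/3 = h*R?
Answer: 0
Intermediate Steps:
D(h, p) = 15*h (D(h, p) = 3*(h*5) = 3*(5*h) = 15*h)
M = 0
w(y, Z) = (15*Z - 2*Z*y)² - y (w(y, Z) = ((-2*y)*Z + 15*Z)² - y = (-2*Z*y + 15*Z)² - y = (15*Z - 2*Z*y)² - y)
M*w(4*(-5), -4) = 0*(-4*(-5) + (-4)²*(-15 + 2*(4*(-5)))²) = 0*(-1*(-20) + 16*(-15 + 2*(-20))²) = 0*(20 + 16*(-15 - 40)²) = 0*(20 + 16*(-55)²) = 0*(20 + 16*3025) = 0*(20 + 48400) = 0*48420 = 0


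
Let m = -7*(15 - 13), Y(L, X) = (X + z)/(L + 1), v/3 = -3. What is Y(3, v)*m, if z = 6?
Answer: 21/2 ≈ 10.500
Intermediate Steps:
v = -9 (v = 3*(-3) = -9)
Y(L, X) = (6 + X)/(1 + L) (Y(L, X) = (X + 6)/(L + 1) = (6 + X)/(1 + L))
m = -14 (m = -7*2 = -14)
Y(3, v)*m = ((6 - 9)/(1 + 3))*(-14) = (-3/4)*(-14) = ((1/4)*(-3))*(-14) = -3/4*(-14) = 21/2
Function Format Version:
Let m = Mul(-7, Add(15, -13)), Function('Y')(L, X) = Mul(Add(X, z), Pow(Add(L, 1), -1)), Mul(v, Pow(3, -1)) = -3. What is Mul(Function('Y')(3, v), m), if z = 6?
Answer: Rational(21, 2) ≈ 10.500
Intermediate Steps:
v = -9 (v = Mul(3, -3) = -9)
Function('Y')(L, X) = Mul(Pow(Add(1, L), -1), Add(6, X)) (Function('Y')(L, X) = Mul(Add(X, 6), Pow(Add(L, 1), -1)) = Mul(Add(6, X), Pow(Add(1, L), -1)) = Mul(Pow(Add(1, L), -1), Add(6, X)))
m = -14 (m = Mul(-7, 2) = -14)
Mul(Function('Y')(3, v), m) = Mul(Mul(Pow(Add(1, 3), -1), Add(6, -9)), -14) = Mul(Mul(Pow(4, -1), -3), -14) = Mul(Mul(Rational(1, 4), -3), -14) = Mul(Rational(-3, 4), -14) = Rational(21, 2)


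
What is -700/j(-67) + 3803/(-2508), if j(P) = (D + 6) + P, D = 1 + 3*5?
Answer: 105631/7524 ≈ 14.039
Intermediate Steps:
D = 16 (D = 1 + 15 = 16)
j(P) = 22 + P (j(P) = (16 + 6) + P = 22 + P)
-700/j(-67) + 3803/(-2508) = -700/(22 - 67) + 3803/(-2508) = -700/(-45) + 3803*(-1/2508) = -700*(-1/45) - 3803/2508 = 140/9 - 3803/2508 = 105631/7524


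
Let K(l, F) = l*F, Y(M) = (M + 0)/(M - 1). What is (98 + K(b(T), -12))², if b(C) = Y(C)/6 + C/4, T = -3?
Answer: 44521/4 ≈ 11130.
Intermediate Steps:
Y(M) = M/(-1 + M)
b(C) = C/4 + C/(6*(-1 + C)) (b(C) = (C/(-1 + C))/6 + C/4 = (C/(-1 + C))*(⅙) + C*(¼) = C/(6*(-1 + C)) + C/4 = C/4 + C/(6*(-1 + C)))
K(l, F) = F*l
(98 + K(b(T), -12))² = (98 - (-3)*(-1 + 3*(-3))/(-1 - 3))² = (98 - (-3)*(-1 - 9)/(-4))² = (98 - (-3)*(-1)*(-10)/4)² = (98 - 12*(-5/8))² = (98 + 15/2)² = (211/2)² = 44521/4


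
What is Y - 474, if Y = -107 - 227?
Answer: -808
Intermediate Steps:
Y = -334
Y - 474 = -334 - 474 = -808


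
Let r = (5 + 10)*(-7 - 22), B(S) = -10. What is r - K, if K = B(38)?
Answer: -425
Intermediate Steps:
K = -10
r = -435 (r = 15*(-29) = -435)
r - K = -435 - 1*(-10) = -435 + 10 = -425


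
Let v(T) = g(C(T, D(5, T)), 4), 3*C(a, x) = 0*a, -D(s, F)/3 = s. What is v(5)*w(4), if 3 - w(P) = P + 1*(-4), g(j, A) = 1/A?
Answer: ¾ ≈ 0.75000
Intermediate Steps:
D(s, F) = -3*s
C(a, x) = 0 (C(a, x) = (0*a)/3 = (⅓)*0 = 0)
g(j, A) = 1/A
w(P) = 7 - P (w(P) = 3 - (P + 1*(-4)) = 3 - (P - 4) = 3 - (-4 + P) = 3 + (4 - P) = 7 - P)
v(T) = ¼ (v(T) = 1/4 = ¼)
v(5)*w(4) = (7 - 1*4)/4 = (7 - 4)/4 = (¼)*3 = ¾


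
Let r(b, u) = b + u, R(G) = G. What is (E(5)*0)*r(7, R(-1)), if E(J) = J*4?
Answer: 0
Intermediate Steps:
E(J) = 4*J
(E(5)*0)*r(7, R(-1)) = ((4*5)*0)*(7 - 1) = (20*0)*6 = 0*6 = 0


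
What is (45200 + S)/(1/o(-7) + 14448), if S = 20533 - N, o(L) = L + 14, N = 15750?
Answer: 349881/101137 ≈ 3.4595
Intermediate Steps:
o(L) = 14 + L
S = 4783 (S = 20533 - 1*15750 = 20533 - 15750 = 4783)
(45200 + S)/(1/o(-7) + 14448) = (45200 + 4783)/(1/(14 - 7) + 14448) = 49983/(1/7 + 14448) = 49983/(⅐ + 14448) = 49983/(101137/7) = 49983*(7/101137) = 349881/101137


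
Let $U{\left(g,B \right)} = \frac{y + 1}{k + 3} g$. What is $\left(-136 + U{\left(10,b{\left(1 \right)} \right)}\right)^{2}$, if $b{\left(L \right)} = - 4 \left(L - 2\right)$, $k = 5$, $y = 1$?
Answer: $\frac{71289}{4} \approx 17822.0$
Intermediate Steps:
$b{\left(L \right)} = 8 - 4 L$ ($b{\left(L \right)} = - 4 \left(-2 + L\right) = 8 - 4 L$)
$U{\left(g,B \right)} = \frac{g}{4}$ ($U{\left(g,B \right)} = \frac{1 + 1}{5 + 3} g = \frac{2}{8} g = 2 \cdot \frac{1}{8} g = \frac{g}{4}$)
$\left(-136 + U{\left(10,b{\left(1 \right)} \right)}\right)^{2} = \left(-136 + \frac{1}{4} \cdot 10\right)^{2} = \left(-136 + \frac{5}{2}\right)^{2} = \left(- \frac{267}{2}\right)^{2} = \frac{71289}{4}$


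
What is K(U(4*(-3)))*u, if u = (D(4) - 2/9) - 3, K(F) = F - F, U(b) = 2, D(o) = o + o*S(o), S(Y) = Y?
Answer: 0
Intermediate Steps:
D(o) = o + o² (D(o) = o + o*o = o + o²)
K(F) = 0
u = 151/9 (u = (4*(1 + 4) - 2/9) - 3 = (4*5 - 2*⅑) - 3 = (20 - 2/9) - 3 = 178/9 - 3 = 151/9 ≈ 16.778)
K(U(4*(-3)))*u = 0*(151/9) = 0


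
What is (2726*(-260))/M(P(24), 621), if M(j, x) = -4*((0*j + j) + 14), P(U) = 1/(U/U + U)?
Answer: 340750/27 ≈ 12620.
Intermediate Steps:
P(U) = 1/(1 + U)
M(j, x) = -56 - 4*j (M(j, x) = -4*((0 + j) + 14) = -4*(j + 14) = -4*(14 + j) = -56 - 4*j)
(2726*(-260))/M(P(24), 621) = (2726*(-260))/(-56 - 4/(1 + 24)) = -708760/(-56 - 4/25) = -708760/(-1404/25) = -708760*(-25/1404) = 340750/27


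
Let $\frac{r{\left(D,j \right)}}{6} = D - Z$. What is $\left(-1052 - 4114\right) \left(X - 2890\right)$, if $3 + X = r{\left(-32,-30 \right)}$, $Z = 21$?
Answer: $16588026$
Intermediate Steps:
$r{\left(D,j \right)} = -126 + 6 D$ ($r{\left(D,j \right)} = 6 \left(D - 21\right) = 6 \left(-21 + D\right) = -126 + 6 D$)
$X = -321$ ($X = -3 + \left(-126 + 6 \left(-32\right)\right) = -3 - 318 = -321$)
$\left(-1052 - 4114\right) \left(X - 2890\right) = \left(-1052 - 4114\right) \left(-321 - 2890\right) = \left(-5166\right) \left(-3211\right) = 16588026$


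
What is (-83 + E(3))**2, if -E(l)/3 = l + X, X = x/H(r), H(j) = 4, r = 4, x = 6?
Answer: 37249/4 ≈ 9312.3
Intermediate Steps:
X = 3/2 (X = 6/4 = 6*(1/4) = 3/2 ≈ 1.5000)
E(l) = -9/2 - 3*l (E(l) = -3*(l + 3/2) = -3*(3/2 + l) = -9/2 - 3*l)
(-83 + E(3))**2 = (-83 + (-9/2 - 3*3))**2 = (-83 + (-9/2 - 9))**2 = (-83 - 27/2)**2 = (-193/2)**2 = 37249/4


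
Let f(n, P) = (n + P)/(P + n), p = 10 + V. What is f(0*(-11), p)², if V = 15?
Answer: 1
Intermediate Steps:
p = 25 (p = 10 + 15 = 25)
f(n, P) = 1 (f(n, P) = (P + n)/(P + n) = 1)
f(0*(-11), p)² = 1² = 1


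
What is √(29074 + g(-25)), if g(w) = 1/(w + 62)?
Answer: √39802343/37 ≈ 170.51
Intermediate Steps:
g(w) = 1/(62 + w)
√(29074 + g(-25)) = √(29074 + 1/(62 - 25)) = √(29074 + 1/37) = √(1075739/37) = √39802343/37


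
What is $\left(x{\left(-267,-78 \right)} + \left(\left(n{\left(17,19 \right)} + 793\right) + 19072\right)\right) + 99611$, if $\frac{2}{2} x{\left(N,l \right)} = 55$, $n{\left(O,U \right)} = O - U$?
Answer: $119529$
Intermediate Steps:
$x{\left(N,l \right)} = 55$
$\left(x{\left(-267,-78 \right)} + \left(\left(n{\left(17,19 \right)} + 793\right) + 19072\right)\right) + 99611 = \left(55 + \left(\left(\left(17 - 19\right) + 793\right) + 19072\right)\right) + 99611 = \left(55 + \left(\left(-2 + 793\right) + 19072\right)\right) + 99611 = \left(55 + \left(791 + 19072\right)\right) + 99611 = \left(55 + 19863\right) + 99611 = 19918 + 99611 = 119529$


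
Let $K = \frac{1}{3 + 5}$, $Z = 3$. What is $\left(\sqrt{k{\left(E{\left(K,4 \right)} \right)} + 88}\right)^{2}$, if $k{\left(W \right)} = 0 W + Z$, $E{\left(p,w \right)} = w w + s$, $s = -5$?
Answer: $91$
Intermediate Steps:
$K = \frac{1}{8} \approx 0.125$
$E{\left(p,w \right)} = -5 + w^{2}$ ($E{\left(p,w \right)} = w w - 5 = w^{2} - 5 = -5 + w^{2}$)
$k{\left(W \right)} = 3$ ($k{\left(W \right)} = 0 W + 3 = 0 + 3 = 3$)
$\left(\sqrt{k{\left(E{\left(K,4 \right)} \right)} + 88}\right)^{2} = \left(\sqrt{3 + 88}\right)^{2} = \left(\sqrt{91}\right)^{2} = 91$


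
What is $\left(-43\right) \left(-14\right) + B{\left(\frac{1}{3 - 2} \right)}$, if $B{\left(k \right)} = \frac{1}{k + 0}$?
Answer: $603$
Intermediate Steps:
$B{\left(k \right)} = \frac{1}{k}$
$\left(-43\right) \left(-14\right) + B{\left(\frac{1}{3 - 2} \right)} = \left(-43\right) \left(-14\right) + \frac{1}{\frac{1}{3 - 2}} = 602 + \frac{1}{1^{-1}} = 602 + 1^{-1} = 602 + 1 = 603$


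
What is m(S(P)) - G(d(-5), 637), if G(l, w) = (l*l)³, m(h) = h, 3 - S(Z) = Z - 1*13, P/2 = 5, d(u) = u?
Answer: -15619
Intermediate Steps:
P = 10 (P = 2*5 = 10)
S(Z) = 16 - Z (S(Z) = 3 - (Z - 1*13) = 3 - (Z - 13) = 3 - (-13 + Z) = 3 + (13 - Z) = 16 - Z)
G(l, w) = l⁶ (G(l, w) = (l²)³ = l⁶)
m(S(P)) - G(d(-5), 637) = (16 - 1*10) - 1*(-5)⁶ = (16 - 10) - 1*15625 = 6 - 15625 = -15619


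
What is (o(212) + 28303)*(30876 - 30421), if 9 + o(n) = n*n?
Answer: 33323290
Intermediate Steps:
o(n) = -9 + n**2 (o(n) = -9 + n*n = -9 + n**2)
(o(212) + 28303)*(30876 - 30421) = ((-9 + 212**2) + 28303)*(30876 - 30421) = ((-9 + 44944) + 28303)*455 = (44935 + 28303)*455 = 73238*455 = 33323290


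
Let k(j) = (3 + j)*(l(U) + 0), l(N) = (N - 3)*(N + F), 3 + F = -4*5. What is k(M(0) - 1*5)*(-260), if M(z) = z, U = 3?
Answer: 0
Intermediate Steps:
F = -23 (F = -3 - 4*5 = -3 - 20 = -23)
l(N) = (-23 + N)*(-3 + N) (l(N) = (N - 3)*(N - 23) = (-3 + N)*(-23 + N) = (-23 + N)*(-3 + N))
k(j) = 0 (k(j) = (3 + j)*((69 + 3² - 26*3) + 0) = (3 + j)*((69 + 9 - 78) + 0) = (3 + j)*(0 + 0) = (3 + j)*0 = 0)
k(M(0) - 1*5)*(-260) = 0*(-260) = 0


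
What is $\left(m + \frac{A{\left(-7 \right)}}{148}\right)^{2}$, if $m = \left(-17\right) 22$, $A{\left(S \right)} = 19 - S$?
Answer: $\frac{765241569}{5476} \approx 1.3974 \cdot 10^{5}$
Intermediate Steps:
$m = -374$
$\left(m + \frac{A{\left(-7 \right)}}{148}\right)^{2} = \left(-374 + \frac{19 - -7}{148}\right)^{2} = \left(-374 + \left(19 + 7\right) \frac{1}{148}\right)^{2} = \left(-374 + 26 \cdot \frac{1}{148}\right)^{2} = \left(-374 + \frac{13}{74}\right)^{2} = \left(- \frac{27663}{74}\right)^{2} = \frac{765241569}{5476}$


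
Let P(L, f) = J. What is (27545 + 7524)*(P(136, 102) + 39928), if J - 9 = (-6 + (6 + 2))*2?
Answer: 1400690929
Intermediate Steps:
J = 13 (J = 9 + (-6 + (6 + 2))*2 = 9 + (-6 + 8)*2 = 9 + 2*2 = 9 + 4 = 13)
P(L, f) = 13
(27545 + 7524)*(P(136, 102) + 39928) = (27545 + 7524)*(13 + 39928) = 35069*39941 = 1400690929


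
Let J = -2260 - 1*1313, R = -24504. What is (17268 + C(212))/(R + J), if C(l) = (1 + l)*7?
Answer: -6253/9359 ≈ -0.66813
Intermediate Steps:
J = -3573 (J = -2260 - 1313 = -3573)
C(l) = 7 + 7*l
(17268 + C(212))/(R + J) = (17268 + (7 + 7*212))/(-24504 - 3573) = (17268 + (7 + 1484))/(-28077) = (17268 + 1491)*(-1/28077) = 18759*(-1/28077) = -6253/9359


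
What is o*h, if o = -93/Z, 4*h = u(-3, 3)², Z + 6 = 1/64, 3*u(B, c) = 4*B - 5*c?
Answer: 120528/383 ≈ 314.69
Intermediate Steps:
u(B, c) = -5*c/3 + 4*B/3 (u(B, c) = (4*B - 5*c)/3 = (-5*c + 4*B)/3 = -5*c/3 + 4*B/3)
Z = -383/64 (Z = -6 + 1/64 = -383/64 ≈ -5.9844)
h = 81/4 (h = (-5/3*3 + (4/3)*(-3))²/4 = (-5 - 4)²/4 = (¼)*(-9)² = (¼)*81 = 81/4 ≈ 20.250)
o = 5952/383 (o = -93/(-383/64) = -93*(-64/383) = 5952/383 ≈ 15.540)
o*h = (5952/383)*(81/4) = 120528/383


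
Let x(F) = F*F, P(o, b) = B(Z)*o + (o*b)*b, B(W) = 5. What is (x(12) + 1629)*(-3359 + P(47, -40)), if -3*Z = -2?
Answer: 127790748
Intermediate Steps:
Z = ⅔ (Z = -⅓*(-2) = ⅔ ≈ 0.66667)
P(o, b) = 5*o + o*b² (P(o, b) = 5*o + (o*b)*b = 5*o + (b*o)*b = 5*o + o*b²)
x(F) = F²
(x(12) + 1629)*(-3359 + P(47, -40)) = (12² + 1629)*(-3359 + 47*(5 + (-40)²)) = (144 + 1629)*(-3359 + 47*(5 + 1600)) = 1773*(-3359 + 47*1605) = 1773*(-3359 + 75435) = 1773*72076 = 127790748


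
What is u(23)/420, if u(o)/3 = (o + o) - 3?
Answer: 43/140 ≈ 0.30714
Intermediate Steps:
u(o) = -9 + 6*o (u(o) = 3*((o + o) - 3) = 3*(2*o - 3) = 3*(-3 + 2*o) = -9 + 6*o)
u(23)/420 = (-9 + 6*23)/420 = (-9 + 138)*(1/420) = 129*(1/420) = 43/140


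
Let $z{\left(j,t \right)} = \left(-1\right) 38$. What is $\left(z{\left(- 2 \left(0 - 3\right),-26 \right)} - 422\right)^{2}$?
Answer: $211600$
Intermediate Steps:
$z{\left(j,t \right)} = -38$
$\left(z{\left(- 2 \left(0 - 3\right),-26 \right)} - 422\right)^{2} = \left(-38 - 422\right)^{2} = \left(-460\right)^{2} = 211600$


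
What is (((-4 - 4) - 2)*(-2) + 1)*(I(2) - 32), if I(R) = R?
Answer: -630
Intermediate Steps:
(((-4 - 4) - 2)*(-2) + 1)*(I(2) - 32) = (((-4 - 4) - 2)*(-2) + 1)*(2 - 32) = ((-8 - 2)*(-2) + 1)*(-30) = (-10*(-2) + 1)*(-30) = (20 + 1)*(-30) = 21*(-30) = -630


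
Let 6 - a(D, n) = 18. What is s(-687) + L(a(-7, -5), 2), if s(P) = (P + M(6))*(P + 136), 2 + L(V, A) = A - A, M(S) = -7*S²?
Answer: 517387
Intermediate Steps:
a(D, n) = -12 (a(D, n) = 6 - 1*18 = 6 - 18 = -12)
L(V, A) = -2 (L(V, A) = -2 + (A - A) = -2 + 0 = -2)
s(P) = (-252 + P)*(136 + P) (s(P) = (P - 7*6²)*(P + 136) = (P - 7*36)*(136 + P) = (P - 252)*(136 + P) = (-252 + P)*(136 + P))
s(-687) + L(a(-7, -5), 2) = (-34272 + (-687)² - 116*(-687)) - 2 = (-34272 + 471969 + 79692) - 2 = 517389 - 2 = 517387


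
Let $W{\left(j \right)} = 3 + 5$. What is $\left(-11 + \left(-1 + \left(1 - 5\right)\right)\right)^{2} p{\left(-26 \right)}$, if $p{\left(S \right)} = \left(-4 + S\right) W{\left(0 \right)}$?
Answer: $-61440$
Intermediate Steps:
$W{\left(j \right)} = 8$
$p{\left(S \right)} = -32 + 8 S$ ($p{\left(S \right)} = \left(-4 + S\right) 8 = -32 + 8 S$)
$\left(-11 + \left(-1 + \left(1 - 5\right)\right)\right)^{2} p{\left(-26 \right)} = \left(-11 + \left(-1 + \left(1 - 5\right)\right)\right)^{2} \left(-32 + 8 \left(-26\right)\right) = \left(-11 - 5\right)^{2} \left(-32 - 208\right) = \left(-11 - 5\right)^{2} \left(-240\right) = \left(-16\right)^{2} \left(-240\right) = 256 \left(-240\right) = -61440$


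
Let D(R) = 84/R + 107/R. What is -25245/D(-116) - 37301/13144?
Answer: 38484027989/2510504 ≈ 15329.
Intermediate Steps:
D(R) = 191/R
-25245/D(-116) - 37301/13144 = -25245/(191/(-116)) - 37301/13144 = -25245/(191*(-1/116)) - 37301*1/13144 = -25245/(-191/116) - 37301/13144 = -25245*(-116/191) - 37301/13144 = 2928420/191 - 37301/13144 = 38484027989/2510504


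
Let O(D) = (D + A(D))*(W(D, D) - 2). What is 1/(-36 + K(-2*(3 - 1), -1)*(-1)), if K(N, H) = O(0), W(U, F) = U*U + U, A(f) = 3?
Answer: -1/30 ≈ -0.033333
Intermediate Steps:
W(U, F) = U + U² (W(U, F) = U² + U = U + U²)
O(D) = (-2 + D*(1 + D))*(3 + D) (O(D) = (D + 3)*(D*(1 + D) - 2) = (3 + D)*(-2 + D*(1 + D)) = (-2 + D*(1 + D))*(3 + D))
K(N, H) = -6 (K(N, H) = -6 + 0 + 0³ + 4*0² = -6 + 0 + 0 + 4*0 = -6 + 0 + 0 + 0 = -6)
1/(-36 + K(-2*(3 - 1), -1)*(-1)) = 1/(-36 - 6*(-1)) = 1/(-36 + 6) = 1/(-30) = -1/30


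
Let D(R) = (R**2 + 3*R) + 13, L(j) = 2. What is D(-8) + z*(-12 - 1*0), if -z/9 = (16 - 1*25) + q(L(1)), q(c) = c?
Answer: -703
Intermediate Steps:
D(R) = 13 + R**2 + 3*R
z = 63 (z = -9*((16 - 1*25) + 2) = -9*((16 - 25) + 2) = -9*(-9 + 2) = -9*(-7) = 63)
D(-8) + z*(-12 - 1*0) = (13 + (-8)**2 + 3*(-8)) + 63*(-12 - 1*0) = (13 + 64 - 24) + 63*(-12 + 0) = 53 + 63*(-12) = 53 - 756 = -703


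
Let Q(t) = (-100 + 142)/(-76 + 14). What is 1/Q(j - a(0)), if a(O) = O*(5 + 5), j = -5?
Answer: -31/21 ≈ -1.4762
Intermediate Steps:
a(O) = 10*O (a(O) = O*10 = 10*O)
Q(t) = -21/31 (Q(t) = 42/(-62) = 42*(-1/62) = -21/31)
1/Q(j - a(0)) = 1/(-21/31) = -31/21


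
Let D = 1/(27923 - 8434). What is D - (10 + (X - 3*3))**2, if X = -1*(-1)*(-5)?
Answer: -311823/19489 ≈ -16.000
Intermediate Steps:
X = -5 (X = 1*(-5) = -5)
D = 1/19489 ≈ 5.1311e-5
D - (10 + (X - 3*3))**2 = 1/19489 - (10 + (-5 - 3*3))**2 = 1/19489 - (10 + (-5 - 9))**2 = 1/19489 - (10 - 14)**2 = 1/19489 - 1*(-4)**2 = 1/19489 - 1*16 = 1/19489 - 16 = -311823/19489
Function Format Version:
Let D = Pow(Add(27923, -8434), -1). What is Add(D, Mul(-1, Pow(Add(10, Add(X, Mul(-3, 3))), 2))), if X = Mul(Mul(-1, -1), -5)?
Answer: Rational(-311823, 19489) ≈ -16.000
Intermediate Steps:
X = -5 (X = Mul(1, -5) = -5)
D = Rational(1, 19489) (D = Pow(19489, -1) = Rational(1, 19489) ≈ 5.1311e-5)
Add(D, Mul(-1, Pow(Add(10, Add(X, Mul(-3, 3))), 2))) = Add(Rational(1, 19489), Mul(-1, Pow(Add(10, Add(-5, Mul(-3, 3))), 2))) = Add(Rational(1, 19489), Mul(-1, Pow(Add(10, Add(-5, -9)), 2))) = Add(Rational(1, 19489), Mul(-1, Pow(Add(10, -14), 2))) = Add(Rational(1, 19489), Mul(-1, Pow(-4, 2))) = Add(Rational(1, 19489), Mul(-1, 16)) = Add(Rational(1, 19489), -16) = Rational(-311823, 19489)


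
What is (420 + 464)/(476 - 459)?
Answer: 52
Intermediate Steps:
(420 + 464)/(476 - 459) = 884/17 = 884*(1/17) = 52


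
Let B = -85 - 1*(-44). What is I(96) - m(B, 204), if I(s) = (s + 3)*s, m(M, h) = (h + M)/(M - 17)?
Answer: 551395/58 ≈ 9506.8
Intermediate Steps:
B = -41 (B = -85 + 44 = -41)
m(M, h) = (M + h)/(-17 + M)
I(s) = s*(3 + s) (I(s) = (3 + s)*s = s*(3 + s))
I(96) - m(B, 204) = 96*(3 + 96) - (-41 + 204)/(-17 - 41) = 96*99 - 163/(-58) = 9504 - (-1)*163/58 = 9504 - 1*(-163/58) = 9504 + 163/58 = 551395/58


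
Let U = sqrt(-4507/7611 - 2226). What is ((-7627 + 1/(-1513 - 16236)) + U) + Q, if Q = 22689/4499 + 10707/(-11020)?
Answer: -6708004190456257/879977316020 + I*sqrt(128980519323)/7611 ≈ -7622.9 + 47.187*I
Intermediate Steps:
Q = 201861987/49578980 (Q = 22689*(1/4499) + 10707*(-1/11020) = 22689/4499 - 10707/11020 = 201861987/49578980 ≈ 4.0715)
U = I*sqrt(128980519323)/7611 (U = sqrt(-4507*1/7611 - 2226) = sqrt(-4507/7611 - 2226) = sqrt(-16946593/7611) = I*sqrt(128980519323)/7611 ≈ 47.187*I)
((-7627 + 1/(-1513 - 16236)) + U) + Q = ((-7627 + 1/(-1513 - 16236)) + I*sqrt(128980519323)/7611) + 201861987/49578980 = ((-7627 + 1/(-17749)) + I*sqrt(128980519323)/7611) + 201861987/49578980 = ((-7627 - 1/17749) + I*sqrt(128980519323)/7611) + 201861987/49578980 = (-135371624/17749 + I*sqrt(128980519323)/7611) + 201861987/49578980 = -6708004190456257/879977316020 + I*sqrt(128980519323)/7611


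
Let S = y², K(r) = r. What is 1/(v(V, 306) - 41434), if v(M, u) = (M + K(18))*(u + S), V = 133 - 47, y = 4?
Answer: -1/7946 ≈ -0.00012585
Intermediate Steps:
S = 16 (S = 4² = 16)
V = 86
v(M, u) = (16 + u)*(18 + M) (v(M, u) = (M + 18)*(u + 16) = (18 + M)*(16 + u) = (16 + u)*(18 + M))
1/(v(V, 306) - 41434) = 1/((288 + 16*86 + 18*306 + 86*306) - 41434) = 1/((288 + 1376 + 5508 + 26316) - 41434) = 1/(33488 - 41434) = 1/(-7946) = -1/7946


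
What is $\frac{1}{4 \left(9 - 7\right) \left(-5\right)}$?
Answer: $- \frac{1}{40} \approx -0.025$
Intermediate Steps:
$\frac{1}{4 \left(9 - 7\right) \left(-5\right)} = \frac{1}{4 \cdot 2 \left(-5\right)} = \frac{1}{8 \left(-5\right)} = \frac{1}{-40} = - \frac{1}{40}$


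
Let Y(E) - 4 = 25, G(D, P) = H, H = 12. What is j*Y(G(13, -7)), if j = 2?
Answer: 58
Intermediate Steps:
G(D, P) = 12
Y(E) = 29 (Y(E) = 4 + 25 = 29)
j*Y(G(13, -7)) = 2*29 = 58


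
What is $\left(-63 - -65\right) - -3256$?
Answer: $3258$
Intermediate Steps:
$\left(-63 - -65\right) - -3256 = \left(-63 + 65\right) + 3256 = 2 + 3256 = 3258$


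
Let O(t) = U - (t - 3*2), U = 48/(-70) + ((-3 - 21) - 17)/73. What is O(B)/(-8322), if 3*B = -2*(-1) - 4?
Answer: -41539/63788130 ≈ -0.00065120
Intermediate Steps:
B = -⅔ (B = (-2*(-1) - 4)/3 = (2 - 4)/3 = (⅓)*(-2) = -⅔ ≈ -0.66667)
U = -3187/2555 (U = 48*(-1/70) + (-24 - 17)*(1/73) = -24/35 - 41*1/73 = -24/35 - 41/73 = -3187/2555 ≈ -1.2474)
O(t) = 12143/2555 - t (O(t) = -3187/2555 - (t - 3*2) = -3187/2555 - (t - 6) = -3187/2555 - (-6 + t) = -3187/2555 + (6 - t) = 12143/2555 - t)
O(B)/(-8322) = (12143/2555 - 1*(-⅔))/(-8322) = (12143/2555 + ⅔)*(-1/8322) = (41539/7665)*(-1/8322) = -41539/63788130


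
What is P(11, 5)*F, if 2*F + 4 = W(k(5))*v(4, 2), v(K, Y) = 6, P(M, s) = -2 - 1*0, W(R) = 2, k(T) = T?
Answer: -8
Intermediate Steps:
P(M, s) = -2 (P(M, s) = -2 + 0 = -2)
F = 4 (F = -2 + (2*6)/2 = -2 + (½)*12 = -2 + 6 = 4)
P(11, 5)*F = -2*4 = -8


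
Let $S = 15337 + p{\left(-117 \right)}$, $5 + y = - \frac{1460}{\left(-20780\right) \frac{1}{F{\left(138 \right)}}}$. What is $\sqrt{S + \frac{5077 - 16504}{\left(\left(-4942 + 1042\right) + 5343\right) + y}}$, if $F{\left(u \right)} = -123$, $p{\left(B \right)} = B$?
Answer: $\frac{\sqrt{33550548499080721}}{1485103} \approx 123.34$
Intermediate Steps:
$y = - \frac{14174}{1039}$ ($y = -5 - \frac{1460}{\left(-20780\right) \frac{1}{-123}} = -5 - \frac{1460}{\left(-20780\right) \left(- \frac{1}{123}\right)} = -5 - \frac{1460}{\frac{20780}{123}} = -5 - \frac{8979}{1039} = - \frac{14174}{1039} \approx -13.642$)
$S = 15220$ ($S = 15337 - 117 = 15220$)
$\sqrt{S + \frac{5077 - 16504}{\left(\left(-4942 + 1042\right) + 5343\right) + y}} = \sqrt{15220 + \frac{5077 - 16504}{\left(\left(-4942 + 1042\right) + 5343\right) - \frac{14174}{1039}}} = \sqrt{15220 - \frac{11427}{\left(-3900 + 5343\right) - \frac{14174}{1039}}} = \sqrt{15220 - \frac{11427}{1443 - \frac{14174}{1039}}} = \sqrt{15220 - \frac{11427}{\frac{1485103}{1039}}} = \sqrt{15220 - \frac{11872653}{1485103}} = \sqrt{\frac{22591395007}{1485103}} = \frac{\sqrt{33550548499080721}}{1485103}$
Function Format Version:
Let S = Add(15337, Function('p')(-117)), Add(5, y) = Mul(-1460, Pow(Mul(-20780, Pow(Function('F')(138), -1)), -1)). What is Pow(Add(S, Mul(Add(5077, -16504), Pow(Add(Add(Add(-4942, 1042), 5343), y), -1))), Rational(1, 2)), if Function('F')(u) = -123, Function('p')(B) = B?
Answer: Mul(Rational(1, 1485103), Pow(33550548499080721, Rational(1, 2))) ≈ 123.34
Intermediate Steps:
y = Rational(-14174, 1039) (y = Add(-5, Mul(-1460, Pow(Mul(-20780, Pow(-123, -1)), -1))) = Add(-5, Mul(-1460, Pow(Mul(-20780, Rational(-1, 123)), -1))) = Add(-5, Mul(-1460, Pow(Rational(20780, 123), -1))) = Add(-5, Mul(-1460, Rational(123, 20780))) = Add(-5, Rational(-8979, 1039)) = Rational(-14174, 1039) ≈ -13.642)
S = 15220 (S = Add(15337, -117) = 15220)
Pow(Add(S, Mul(Add(5077, -16504), Pow(Add(Add(Add(-4942, 1042), 5343), y), -1))), Rational(1, 2)) = Pow(Add(15220, Mul(Add(5077, -16504), Pow(Add(Add(Add(-4942, 1042), 5343), Rational(-14174, 1039)), -1))), Rational(1, 2)) = Pow(Add(15220, Mul(-11427, Pow(Add(Add(-3900, 5343), Rational(-14174, 1039)), -1))), Rational(1, 2)) = Pow(Add(15220, Mul(-11427, Pow(Add(1443, Rational(-14174, 1039)), -1))), Rational(1, 2)) = Pow(Add(15220, Mul(-11427, Pow(Rational(1485103, 1039), -1))), Rational(1, 2)) = Pow(Add(15220, Mul(-11427, Rational(1039, 1485103))), Rational(1, 2)) = Pow(Add(15220, Rational(-11872653, 1485103)), Rational(1, 2)) = Pow(Rational(22591395007, 1485103), Rational(1, 2)) = Mul(Rational(1, 1485103), Pow(33550548499080721, Rational(1, 2)))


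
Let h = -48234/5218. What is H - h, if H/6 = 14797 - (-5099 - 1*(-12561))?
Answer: 114846207/2609 ≈ 44019.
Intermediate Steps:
H = 44010 (H = 6*(14797 - (-5099 - 1*(-12561))) = 6*(14797 - (-5099 + 12561)) = 6*(14797 - 1*7462) = 6*(14797 - 7462) = 6*7335 = 44010)
h = -24117/2609 (h = -48234*1/5218 = -24117/2609 ≈ -9.2438)
H - h = 44010 - 1*(-24117/2609) = 44010 + 24117/2609 = 114846207/2609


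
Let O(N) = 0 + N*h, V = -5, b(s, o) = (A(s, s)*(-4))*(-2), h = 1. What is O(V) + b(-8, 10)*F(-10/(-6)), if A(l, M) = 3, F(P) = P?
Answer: 35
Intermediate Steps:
b(s, o) = 24 (b(s, o) = (3*(-4))*(-2) = -12*(-2) = 24)
O(N) = N (O(N) = 0 + N*1 = 0 + N = N)
O(V) + b(-8, 10)*F(-10/(-6)) = -5 + 24*(-10/(-6)) = -5 + 24*(-10*(-⅙)) = -5 + 24*(5/3) = -5 + 40 = 35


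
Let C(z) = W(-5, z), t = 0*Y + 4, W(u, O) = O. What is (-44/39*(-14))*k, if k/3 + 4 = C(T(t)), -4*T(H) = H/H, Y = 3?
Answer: -2618/13 ≈ -201.38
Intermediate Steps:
t = 4 (t = 0*3 + 4 = 0 + 4 = 4)
T(H) = -1/4 (T(H) = -H/(4*H) = -1/4*1 = -1/4)
C(z) = z
k = -51/4 (k = -12 + 3*(-1/4) = -12 - 3/4 = -51/4 ≈ -12.750)
(-44/39*(-14))*k = (-44/39*(-14))*(-51/4) = (-44*1/39*(-14))*(-51/4) = -44/39*(-14)*(-51/4) = (616/39)*(-51/4) = -2618/13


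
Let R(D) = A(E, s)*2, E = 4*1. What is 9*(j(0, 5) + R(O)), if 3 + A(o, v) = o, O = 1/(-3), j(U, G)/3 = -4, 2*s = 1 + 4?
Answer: -90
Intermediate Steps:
s = 5/2 (s = (1 + 4)/2 = (½)*5 = 5/2 ≈ 2.5000)
j(U, G) = -12 (j(U, G) = 3*(-4) = -12)
O = -⅓ ≈ -0.33333
E = 4
A(o, v) = -3 + o
R(D) = 2 (R(D) = (-3 + 4)*2 = 1*2 = 2)
9*(j(0, 5) + R(O)) = 9*(-12 + 2) = 9*(-10) = -90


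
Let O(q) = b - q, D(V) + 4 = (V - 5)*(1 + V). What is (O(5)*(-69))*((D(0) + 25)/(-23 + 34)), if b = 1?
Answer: 4416/11 ≈ 401.45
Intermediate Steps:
D(V) = -4 + (1 + V)*(-5 + V) (D(V) = -4 + (V - 5)*(1 + V) = -4 + (-5 + V)*(1 + V) = -4 + (1 + V)*(-5 + V))
O(q) = 1 - q
(O(5)*(-69))*((D(0) + 25)/(-23 + 34)) = ((1 - 1*5)*(-69))*(((-9 + 0**2 - 4*0) + 25)/(-23 + 34)) = ((1 - 5)*(-69))*(((-9 + 0 + 0) + 25)/11) = (-4*(-69))*((-9 + 25)*(1/11)) = 276*(16*(1/11)) = 276*(16/11) = 4416/11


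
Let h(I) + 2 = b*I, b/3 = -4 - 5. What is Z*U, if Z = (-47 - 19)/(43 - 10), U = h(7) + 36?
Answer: 310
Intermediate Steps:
b = -27 (b = 3*(-4 - 5) = 3*(-9) = -27)
h(I) = -2 - 27*I
U = -155 (U = (-2 - 27*7) + 36 = (-2 - 189) + 36 = -191 + 36 = -155)
Z = -2 (Z = -66/33 = -66*1/33 = -2)
Z*U = -2*(-155) = 310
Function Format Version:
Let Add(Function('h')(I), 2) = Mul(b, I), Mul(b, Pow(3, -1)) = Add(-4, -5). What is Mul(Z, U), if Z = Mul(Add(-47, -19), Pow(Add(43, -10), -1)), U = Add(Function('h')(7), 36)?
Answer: 310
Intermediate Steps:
b = -27 (b = Mul(3, Add(-4, -5)) = Mul(3, -9) = -27)
Function('h')(I) = Add(-2, Mul(-27, I))
U = -155 (U = Add(Add(-2, Mul(-27, 7)), 36) = Add(Add(-2, -189), 36) = Add(-191, 36) = -155)
Z = -2 (Z = Mul(-66, Pow(33, -1)) = Mul(-66, Rational(1, 33)) = -2)
Mul(Z, U) = Mul(-2, -155) = 310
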